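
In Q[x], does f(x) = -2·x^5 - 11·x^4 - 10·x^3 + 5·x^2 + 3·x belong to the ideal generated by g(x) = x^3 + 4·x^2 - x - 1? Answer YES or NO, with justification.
In Q[x] the ideal (g) consists of all multiples of g, so f ∈ (g) iff g | f, i.e. iff the remainder of f on division by g is 0. Divide f by g (g is monic, so eliminate the leading term of the running remainder at each step):
  leading term -2·x^5: subtract (-2·x^2)·g(x) = -2·x^5 - 8·x^4 + 2·x^3 + 2·x^2, leaving -3·x^4 - 12·x^3 + 3·x^2 + 3·x
  leading term -3·x^4: subtract (-3·x)·g(x) = -3·x^4 - 12·x^3 + 3·x^2 + 3·x, leaving 0
The remainder is 0, so f(x) = g(x) · h(x) with h(x) = -2·x^2 - 3·x. Hence g | f, i.e. f ∈ (g).

Final answer: YES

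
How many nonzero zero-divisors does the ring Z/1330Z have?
Z/1330Z has 897 nonzero zero-divisors

In Z/1330Z each nonzero element is either a unit (gcd with 1330 is 1) or a zero-divisor (gcd > 1). The number of units is φ(1330): factorise 1330 = 2 · 5 · 7 · 19, so φ(1330) = (2 − 1) · (5 − 1) · (7 − 1) · (19 − 1) = 1 · 4 · 6 · 18 = 432. The nonzero elements number 1330 − 1 = 1329. Hence the nonzero zero-divisors number 1329 − 432 = 897.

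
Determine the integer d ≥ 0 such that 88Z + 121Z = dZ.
(88, 121) = (11); d = 11

In the PID Z, (a, b) is generated by gcd(a, b). Compute gcd(121, 88) with the extended Euclidean algorithm, tracking rows (r, s, t) with s·121 + t·88 = r:
  row A: (121, 1, 0)   [1·121 + 0·88 = 121]
  row B: (88, 0, 1)   [0·121 + 1·88 = 88]
  121 = 1·88 + 33   → row C = row A − 1·row B = (33, 1, −1)   [check: 1·121 − 1·88 = 33]
  88 = 2·33 + 22   → row D = row B − 2·row C = (22, −2, 3)   [check: −2·121 + 3·88 = 22]
  33 = 1·22 + 11   → row E = row C − 1·row D = (11, 3, −4)   [check: 3·121 − 4·88 = 11]
  22 = 2·11 + 0   → remainder 0, stop. gcd = 11 (last nonzero row E).
So gcd(88, 121) = 11, with Bézout identity 3·121 − 4·88 = 11. Containment (⊇): the Bézout identity exhibits 11 as an element of (88, 121), giving (11) ⊆ (88, 121). Containment (⊆): since 11 | 88 and 11 | 121 (88 = 11·8, 121 = 11·11), every Z-linear combination of 88 and 121 is divisible by 11, so (88, 121) ⊆ (11). Therefore (88, 121) = (11), d = 11.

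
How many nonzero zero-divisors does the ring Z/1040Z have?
Z/1040Z has 655 nonzero zero-divisors

In Z/1040Z each nonzero element is either a unit (gcd with 1040 is 1) or a zero-divisor (gcd > 1). The number of units is φ(1040): factorise 1040 = 2^4 · 5 · 13, so φ(1040) = (2^4 − 2^3) · (5 − 1) · (13 − 1) = 8 · 4 · 12 = 384. The nonzero elements number 1040 − 1 = 1039. Hence the nonzero zero-divisors number 1039 − 384 = 655.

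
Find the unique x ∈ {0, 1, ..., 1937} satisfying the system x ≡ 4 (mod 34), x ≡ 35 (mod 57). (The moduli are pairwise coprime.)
x ≡ 548 (mod 1938); the representative in [0, 1938) is 548

The moduli 34, 57 are pairwise coprime, so by the CRT there is a unique solution mod 34·57 = 1938.
Solve by successive substitution. Start with x ≡ 4 (mod 34).
  Combine with x ≡ 35 (mod 57): write x = 4 + 34·t and require 4 + 34·t ≡ 35 (mod 57), i.e. 34·t ≡ 35 − 4 ≡ 31 (mod 57). Since 34^(−1) ≡ 52 (mod 57), t ≡ 52·31 ≡ 16 (mod 57). So x ≡ 4 + 34·16 = 548 (mod 1938).
Unique solution in [0, 1938): x = 548.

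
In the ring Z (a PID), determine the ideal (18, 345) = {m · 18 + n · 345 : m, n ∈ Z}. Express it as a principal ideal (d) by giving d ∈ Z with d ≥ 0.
In the PID Z, (a, b) is generated by gcd(a, b). Compute gcd(345, 18) with the extended Euclidean algorithm, tracking rows (r, s, t) with s·345 + t·18 = r:
  row A: (345, 1, 0)   [1·345 + 0·18 = 345]
  row B: (18, 0, 1)   [0·345 + 1·18 = 18]
  345 = 19·18 + 3   → row C = row A − 19·row B = (3, 1, −19)   [check: 1·345 − 19·18 = 3]
  18 = 6·3 + 0   → remainder 0, stop. gcd = 3 (last nonzero row C).
So gcd(18, 345) = 3, with Bézout identity 1·345 − 19·18 = 3. Containment (⊇): the Bézout identity exhibits 3 as an element of (18, 345), giving (3) ⊆ (18, 345). Containment (⊆): since 3 | 18 and 3 | 345 (18 = 3·6, 345 = 3·115), every Z-linear combination of 18 and 345 is divisible by 3, so (18, 345) ⊆ (3). Therefore (18, 345) = (3), d = 3.

Final answer: (18, 345) = (3); d = 3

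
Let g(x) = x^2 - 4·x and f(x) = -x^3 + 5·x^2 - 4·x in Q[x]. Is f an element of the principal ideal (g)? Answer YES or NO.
In Q[x] the ideal (g) consists of all multiples of g, so f ∈ (g) iff g | f, i.e. iff the remainder of f on division by g is 0. Divide f by g (g is monic, so eliminate the leading term of the running remainder at each step):
  leading term -x^3: subtract (-x)·g(x) = -x^3 + 4·x^2, leaving x^2 - 4·x
  leading term x^2: subtract (1)·g(x) = x^2 - 4·x, leaving 0
The remainder is 0, so f(x) = g(x) · h(x) with h(x) = 1 - x. Hence g | f, i.e. f ∈ (g).

Final answer: YES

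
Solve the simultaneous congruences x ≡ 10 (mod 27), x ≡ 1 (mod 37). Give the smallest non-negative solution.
The moduli 27, 37 are pairwise coprime, so by the CRT there is a unique solution mod 27·37 = 999.
Solve by successive substitution. Start with x ≡ 10 (mod 27).
  Combine with x ≡ 1 (mod 37): write x = 10 + 27·t and require 10 + 27·t ≡ 1 (mod 37), i.e. 27·t ≡ 1 − 10 ≡ 28 (mod 37). Since 27^(−1) ≡ 11 (mod 37), t ≡ 11·28 ≡ 12 (mod 37). So x ≡ 10 + 27·12 = 334 (mod 999).
Unique solution in [0, 999): x = 334.

Final answer: x ≡ 334 (mod 999); the representative in [0, 999) is 334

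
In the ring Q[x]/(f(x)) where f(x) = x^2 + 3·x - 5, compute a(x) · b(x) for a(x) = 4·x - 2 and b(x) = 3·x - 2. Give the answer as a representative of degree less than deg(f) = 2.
First multiply in Q[x] without reducing: a · b = 12·x^2 - 14·x + 4. Now divide by f(x) = x^2 + 3·x - 5, eliminating the leading term at each step:
  leading term 12·x^2: subtract (12)·f(x) = 12·x^2 + 36·x - 60, leaving 64 - 50·x
The degree is now < 2, so this is the remainder. Hence a · b ≡ 64 - 50·x in Q[x]/(f).

Final answer: a · b ≡ 64 - 50·x (mod f(x))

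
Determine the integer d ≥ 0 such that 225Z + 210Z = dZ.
In the PID Z, (a, b) is generated by gcd(a, b). Compute gcd(225, 210) with the extended Euclidean algorithm, tracking rows (r, s, t) with s·225 + t·210 = r:
  row A: (225, 1, 0)   [1·225 + 0·210 = 225]
  row B: (210, 0, 1)   [0·225 + 1·210 = 210]
  225 = 1·210 + 15   → row C = row A − 1·row B = (15, 1, −1)   [check: 1·225 − 1·210 = 15]
  210 = 14·15 + 0   → remainder 0, stop. gcd = 15 (last nonzero row C).
So gcd(225, 210) = 15, with Bézout identity 1·225 − 1·210 = 15. Containment (⊇): the Bézout identity exhibits 15 as an element of (225, 210), giving (15) ⊆ (225, 210). Containment (⊆): since 15 | 225 and 15 | 210 (225 = 15·15, 210 = 15·14), every Z-linear combination of 225 and 210 is divisible by 15, so (225, 210) ⊆ (15). Therefore (225, 210) = (15), d = 15.

Final answer: (225, 210) = (15); d = 15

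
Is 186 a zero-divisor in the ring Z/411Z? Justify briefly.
YES

gcd(186, 411) = 3 > 1, so 186 is not a unit in Z/411Z. In Z/nZ every nonzero non-unit is a zero-divisor: explicitly, take b = 411/gcd = 137 ≠ 0 (mod 411); then 186·137 = 25482 = 62·411, i.e. 186·137 ≡ 0 (mod 411). So 186 is a zero-divisor.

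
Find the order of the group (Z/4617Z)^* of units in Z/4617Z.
|(Z/4617Z)^*| = 2916

(Z/4617Z)^* consists of the classes a with gcd(a, 4617) = 1, so its order is φ(4617). φ is multiplicative, with φ(p^e) = p^e − p^(e−1). Factorise 4617 = 3^5 · 19. Then
  φ(4617) = (3^5 − 3^4) · (19 − 1) = 162 · 18 = 2916.
Thus |(Z/4617Z)^*| = 2916.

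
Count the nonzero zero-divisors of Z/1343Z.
In Z/1343Z each nonzero element is either a unit (gcd with 1343 is 1) or a zero-divisor (gcd > 1). The number of units is φ(1343): factorise 1343 = 17 · 79, so φ(1343) = (17 − 1) · (79 − 1) = 16 · 78 = 1248. The nonzero elements number 1343 − 1 = 1342. Hence the nonzero zero-divisors number 1342 − 1248 = 94.

Final answer: Z/1343Z has 94 nonzero zero-divisors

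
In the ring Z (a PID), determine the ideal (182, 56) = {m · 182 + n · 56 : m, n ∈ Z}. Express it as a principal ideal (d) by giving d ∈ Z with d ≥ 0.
(182, 56) = (14); d = 14

In the PID Z, (a, b) is generated by gcd(a, b). Compute gcd(182, 56) with the extended Euclidean algorithm, tracking rows (r, s, t) with s·182 + t·56 = r:
  row A: (182, 1, 0)   [1·182 + 0·56 = 182]
  row B: (56, 0, 1)   [0·182 + 1·56 = 56]
  182 = 3·56 + 14   → row C = row A − 3·row B = (14, 1, −3)   [check: 1·182 − 3·56 = 14]
  56 = 4·14 + 0   → remainder 0, stop. gcd = 14 (last nonzero row C).
So gcd(182, 56) = 14, with Bézout identity 1·182 − 3·56 = 14. Containment (⊇): the Bézout identity exhibits 14 as an element of (182, 56), giving (14) ⊆ (182, 56). Containment (⊆): since 14 | 182 and 14 | 56 (182 = 14·13, 56 = 14·4), every Z-linear combination of 182 and 56 is divisible by 14, so (182, 56) ⊆ (14). Therefore (182, 56) = (14), d = 14.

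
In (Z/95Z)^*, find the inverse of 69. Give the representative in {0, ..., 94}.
69^(−1) ≡ 84 (mod 95)

Apply the extended Euclidean algorithm to (95, 69), tracking rows (r, s, t) with s·95 + t·69 = r. Each division r_prev = q·r_cur + r_new produces the new row as (previous row) − q·(current row):
  row A: (95, 1, 0)   [1·95 + 0·69 = 95]
  row B: (69, 0, 1)   [0·95 + 1·69 = 69]
  95 = 1·69 + 26   → row C = row A − 1·row B = (26, 1, −1)   [check: 1·95 − 1·69 = 26]
  69 = 2·26 + 17   → row D = row B − 2·row C = (17, −2, 3)   [check: −2·95 + 3·69 = 17]
  26 = 1·17 + 9   → row E = row C − 1·row D = (9, 3, −4)   [check: 3·95 − 4·69 = 9]
  17 = 1·9 + 8   → row F = row D − 1·row E = (8, −5, 7)   [check: −5·95 + 7·69 = 8]
  9 = 1·8 + 1   → row G = row E − 1·row F = (1, 8, −11)   [check: 8·95 − 11·69 = 1]
  8 = 8·1 + 0   → remainder 0, stop. gcd = 1 (last nonzero row G).
The gcd is 1, so 69 is invertible mod 95. The last nonzero row gives 8·95 − 11·69 = 1, so t = −11. So 69^(−1) ≡ −11 ≡ 84 (mod 95). Verify: 69 · 84 = 5796 ≡ 1 (mod 95). ✓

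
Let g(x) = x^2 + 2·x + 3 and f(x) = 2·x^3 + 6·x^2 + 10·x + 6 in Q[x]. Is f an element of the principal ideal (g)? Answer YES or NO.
YES

In Q[x] the ideal (g) consists of all multiples of g, so f ∈ (g) iff g | f, i.e. iff the remainder of f on division by g is 0. Divide f by g (g is monic, so eliminate the leading term of the running remainder at each step):
  leading term 2·x^3: subtract (2·x)·g(x) = 2·x^3 + 4·x^2 + 6·x, leaving 2·x^2 + 4·x + 6
  leading term 2·x^2: subtract (2)·g(x) = 2·x^2 + 4·x + 6, leaving 0
The remainder is 0, so f(x) = g(x) · h(x) with h(x) = 2·x + 2. Hence g | f, i.e. f ∈ (g).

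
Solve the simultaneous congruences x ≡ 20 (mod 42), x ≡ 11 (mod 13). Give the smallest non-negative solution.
x ≡ 440 (mod 546); the representative in [0, 546) is 440

The moduli 42, 13 are pairwise coprime, so by the CRT there is a unique solution mod 42·13 = 546.
Solve by successive substitution. Start with x ≡ 20 (mod 42).
  Combine with x ≡ 11 (mod 13): write x = 20 + 42·t and require 20 + 42·t ≡ 11 (mod 13), i.e. 42·t ≡ 11 − 20 ≡ 4 (mod 13). Since 42^(−1) ≡ 9 (mod 13) (42 ≡ 3 (mod 13)), t ≡ 9·4 ≡ 10 (mod 13). So x ≡ 20 + 42·10 = 440 (mod 546).
Unique solution in [0, 546): x = 440.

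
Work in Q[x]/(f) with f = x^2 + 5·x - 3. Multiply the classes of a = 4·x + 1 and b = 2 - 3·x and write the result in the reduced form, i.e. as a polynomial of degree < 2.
a · b ≡ 65·x - 34 (mod f(x))

First multiply in Q[x] without reducing: a · b = -12·x^2 + 5·x + 2. Now divide by f(x) = x^2 + 5·x - 3, eliminating the leading term at each step:
  leading term -12·x^2: subtract (-12)·f(x) = -12·x^2 - 60·x + 36, leaving 65·x - 34
The degree is now < 2, so this is the remainder. Hence a · b ≡ 65·x - 34 in Q[x]/(f).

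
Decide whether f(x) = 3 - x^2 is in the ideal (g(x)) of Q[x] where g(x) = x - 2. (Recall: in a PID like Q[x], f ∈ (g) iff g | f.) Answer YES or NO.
In Q[x] the ideal (g) consists of all multiples of g, so f ∈ (g) iff g | f, i.e. iff the remainder of f on division by g is 0. Divide f by g (g is monic, so eliminate the leading term of the running remainder at each step):
  leading term -x^2: subtract (-x)·g(x) = -x^2 + 2·x, leaving 3 - 2·x
  leading term -2·x: subtract (-2)·g(x) = 4 - 2·x, leaving -1
The remainder r(x) = -1 ≠ 0 (and deg r < deg g), so g ∤ f, i.e. f ∉ (g).

Final answer: NO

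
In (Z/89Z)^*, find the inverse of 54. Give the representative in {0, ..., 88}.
Apply the extended Euclidean algorithm to (89, 54), tracking rows (r, s, t) with s·89 + t·54 = r. Each division r_prev = q·r_cur + r_new produces the new row as (previous row) − q·(current row):
  row A: (89, 1, 0)   [1·89 + 0·54 = 89]
  row B: (54, 0, 1)   [0·89 + 1·54 = 54]
  89 = 1·54 + 35   → row C = row A − 1·row B = (35, 1, −1)   [check: 1·89 − 1·54 = 35]
  54 = 1·35 + 19   → row D = row B − 1·row C = (19, −1, 2)   [check: −1·89 + 2·54 = 19]
  35 = 1·19 + 16   → row E = row C − 1·row D = (16, 2, −3)   [check: 2·89 − 3·54 = 16]
  19 = 1·16 + 3   → row F = row D − 1·row E = (3, −3, 5)   [check: −3·89 + 5·54 = 3]
  16 = 5·3 + 1   → row G = row E − 5·row F = (1, 17, −28)   [check: 17·89 − 28·54 = 1]
  3 = 3·1 + 0   → remainder 0, stop. gcd = 1 (last nonzero row G).
The gcd is 1, so 54 is invertible mod 89. The last nonzero row gives 17·89 − 28·54 = 1, so t = −28. So 54^(−1) ≡ −28 ≡ 61 (mod 89). Verify: 54 · 61 = 3294 ≡ 1 (mod 89). ✓

Final answer: 54^(−1) ≡ 61 (mod 89)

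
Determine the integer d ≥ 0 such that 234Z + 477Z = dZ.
In the PID Z, (a, b) is generated by gcd(a, b). Compute gcd(477, 234) with the extended Euclidean algorithm, tracking rows (r, s, t) with s·477 + t·234 = r:
  row A: (477, 1, 0)   [1·477 + 0·234 = 477]
  row B: (234, 0, 1)   [0·477 + 1·234 = 234]
  477 = 2·234 + 9   → row C = row A − 2·row B = (9, 1, −2)   [check: 1·477 − 2·234 = 9]
  234 = 26·9 + 0   → remainder 0, stop. gcd = 9 (last nonzero row C).
So gcd(234, 477) = 9, with Bézout identity 1·477 − 2·234 = 9. Containment (⊇): the Bézout identity exhibits 9 as an element of (234, 477), giving (9) ⊆ (234, 477). Containment (⊆): since 9 | 234 and 9 | 477 (234 = 9·26, 477 = 9·53), every Z-linear combination of 234 and 477 is divisible by 9, so (234, 477) ⊆ (9). Therefore (234, 477) = (9), d = 9.

Final answer: (234, 477) = (9); d = 9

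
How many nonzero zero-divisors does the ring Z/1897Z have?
Z/1897Z has 276 nonzero zero-divisors

In Z/1897Z each nonzero element is either a unit (gcd with 1897 is 1) or a zero-divisor (gcd > 1). The number of units is φ(1897): factorise 1897 = 7 · 271, so φ(1897) = (7 − 1) · (271 − 1) = 6 · 270 = 1620. The nonzero elements number 1897 − 1 = 1896. Hence the nonzero zero-divisors number 1896 − 1620 = 276.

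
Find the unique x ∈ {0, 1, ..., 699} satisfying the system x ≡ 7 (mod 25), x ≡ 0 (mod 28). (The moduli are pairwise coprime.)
x ≡ 532 (mod 700); the representative in [0, 700) is 532

The moduli 25, 28 are pairwise coprime, so by the CRT there is a unique solution mod 25·28 = 700.
Solve by successive substitution. Start with x ≡ 7 (mod 25).
  Combine with x ≡ 0 (mod 28): write x = 7 + 25·t and require 7 + 25·t ≡ 0 (mod 28), i.e. 25·t ≡ 0 − 7 ≡ 21 (mod 28). Since 25^(−1) ≡ 9 (mod 28), t ≡ 9·21 ≡ 21 (mod 28). So x ≡ 7 + 25·21 = 532 (mod 700).
Unique solution in [0, 700): x = 532.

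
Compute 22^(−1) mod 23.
22^(−1) ≡ 22 (mod 23)

Apply the extended Euclidean algorithm to (23, 22), tracking rows (r, s, t) with s·23 + t·22 = r. Each division r_prev = q·r_cur + r_new produces the new row as (previous row) − q·(current row):
  row A: (23, 1, 0)   [1·23 + 0·22 = 23]
  row B: (22, 0, 1)   [0·23 + 1·22 = 22]
  23 = 1·22 + 1   → row C = row A − 1·row B = (1, 1, −1)   [check: 1·23 − 1·22 = 1]
  22 = 22·1 + 0   → remainder 0, stop. gcd = 1 (last nonzero row C).
The gcd is 1, so 22 is invertible mod 23. The last nonzero row gives 1·23 − 1·22 = 1, so t = −1. So 22^(−1) ≡ −1 ≡ 22 (mod 23). Verify: 22 · 22 = 484 ≡ 1 (mod 23). ✓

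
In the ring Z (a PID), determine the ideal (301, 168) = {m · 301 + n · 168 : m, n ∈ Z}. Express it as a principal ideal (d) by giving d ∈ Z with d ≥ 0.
(301, 168) = (7); d = 7

In the PID Z, (a, b) is generated by gcd(a, b). Compute gcd(301, 168) with the extended Euclidean algorithm, tracking rows (r, s, t) with s·301 + t·168 = r:
  row A: (301, 1, 0)   [1·301 + 0·168 = 301]
  row B: (168, 0, 1)   [0·301 + 1·168 = 168]
  301 = 1·168 + 133   → row C = row A − 1·row B = (133, 1, −1)   [check: 1·301 − 1·168 = 133]
  168 = 1·133 + 35   → row D = row B − 1·row C = (35, −1, 2)   [check: −1·301 + 2·168 = 35]
  133 = 3·35 + 28   → row E = row C − 3·row D = (28, 4, −7)   [check: 4·301 − 7·168 = 28]
  35 = 1·28 + 7   → row F = row D − 1·row E = (7, −5, 9)   [check: −5·301 + 9·168 = 7]
  28 = 4·7 + 0   → remainder 0, stop. gcd = 7 (last nonzero row F).
So gcd(301, 168) = 7, with Bézout identity −5·301 + 9·168 = 7. Containment (⊇): the Bézout identity exhibits 7 as an element of (301, 168), giving (7) ⊆ (301, 168). Containment (⊆): since 7 | 301 and 7 | 168 (301 = 7·43, 168 = 7·24), every Z-linear combination of 301 and 168 is divisible by 7, so (301, 168) ⊆ (7). Therefore (301, 168) = (7), d = 7.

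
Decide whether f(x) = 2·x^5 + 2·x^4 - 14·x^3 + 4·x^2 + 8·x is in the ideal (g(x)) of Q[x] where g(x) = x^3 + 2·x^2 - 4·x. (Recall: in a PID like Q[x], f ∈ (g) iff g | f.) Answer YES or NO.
In Q[x] the ideal (g) consists of all multiples of g, so f ∈ (g) iff g | f, i.e. iff the remainder of f on division by g is 0. Divide f by g (g is monic, so eliminate the leading term of the running remainder at each step):
  leading term 2·x^5: subtract (2·x^2)·g(x) = 2·x^5 + 4·x^4 - 8·x^3, leaving -2·x^4 - 6·x^3 + 4·x^2 + 8·x
  leading term -2·x^4: subtract (-2·x)·g(x) = -2·x^4 - 4·x^3 + 8·x^2, leaving -2·x^3 - 4·x^2 + 8·x
  leading term -2·x^3: subtract (-2)·g(x) = -2·x^3 - 4·x^2 + 8·x, leaving 0
The remainder is 0, so f(x) = g(x) · h(x) with h(x) = 2·x^2 - 2·x - 2. Hence g | f, i.e. f ∈ (g).

Final answer: YES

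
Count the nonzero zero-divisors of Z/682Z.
Z/682Z has 381 nonzero zero-divisors

In Z/682Z each nonzero element is either a unit (gcd with 682 is 1) or a zero-divisor (gcd > 1). The number of units is φ(682): factorise 682 = 2 · 11 · 31, so φ(682) = (2 − 1) · (11 − 1) · (31 − 1) = 1 · 10 · 30 = 300. The nonzero elements number 682 − 1 = 681. Hence the nonzero zero-divisors number 681 − 300 = 381.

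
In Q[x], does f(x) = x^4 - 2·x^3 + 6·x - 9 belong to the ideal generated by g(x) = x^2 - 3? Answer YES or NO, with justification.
In Q[x] the ideal (g) consists of all multiples of g, so f ∈ (g) iff g | f, i.e. iff the remainder of f on division by g is 0. Divide f by g (g is monic, so eliminate the leading term of the running remainder at each step):
  leading term x^4: subtract (x^2)·g(x) = x^4 - 3·x^2, leaving -2·x^3 + 3·x^2 + 6·x - 9
  leading term -2·x^3: subtract (-2·x)·g(x) = -2·x^3 + 6·x, leaving 3·x^2 - 9
  leading term 3·x^2: subtract (3)·g(x) = 3·x^2 - 9, leaving 0
The remainder is 0, so f(x) = g(x) · h(x) with h(x) = x^2 - 2·x + 3. Hence g | f, i.e. f ∈ (g).

Final answer: YES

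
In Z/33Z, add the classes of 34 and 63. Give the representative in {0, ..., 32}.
Reduce the summands first: 34 ≡ 1, 63 ≡ 30 (mod 33), so 34 + 63 ≡ 1 + 30 (mod 33). 1 + 30 = 31; 31 = 0·33 + 31, so (34 + 63) mod 33 = 31.

Final answer: 31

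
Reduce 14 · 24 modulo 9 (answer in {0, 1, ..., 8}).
Reduce the factors first: 14 ≡ 5, 24 ≡ 6 (mod 9), so 14 · 24 ≡ 5 · 6 (mod 9). 5 · 6 = 30. Dividing by 9: 30 = 3·9 + 3. So (14 · 24) mod 9 = 3.

Final answer: 3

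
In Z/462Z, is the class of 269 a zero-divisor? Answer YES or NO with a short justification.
gcd(269, 462) = 1, so 269 is a unit in Z/462Z (it has a multiplicative inverse). A unit cannot be a zero-divisor: if 269·b ≡ 0 then multiplying both sides by 269^(−1) gives b ≡ 0. So 269 is not a zero-divisor.

Final answer: NO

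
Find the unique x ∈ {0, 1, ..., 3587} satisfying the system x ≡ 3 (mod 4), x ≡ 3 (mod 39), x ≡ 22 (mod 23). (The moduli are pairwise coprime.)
The moduli 4, 39, 23 are pairwise coprime, so by the CRT there is a unique solution mod 4·39·23 = 3588.
Solve by successive substitution. Start with x ≡ 3 (mod 4).
  Combine with x ≡ 3 (mod 39): write x = 3 + 4·t and require 3 + 4·t ≡ 3 (mod 39), i.e. 4·t ≡ 3 − 3 ≡ 0 (mod 39). Since 4^(−1) ≡ 10 (mod 39), t ≡ 10·0 ≡ 0 (mod 39). So x ≡ 3 + 4·0 = 3 (mod 156).
  Combine with x ≡ 22 (mod 23): write x = 3 + 156·t and require 3 + 156·t ≡ 22 (mod 23), i.e. 156·t ≡ 22 − 3 ≡ 19 (mod 23). Since 156^(−1) ≡ 9 (mod 23) (156 ≡ 18 (mod 23)), t ≡ 9·19 ≡ 10 (mod 23). So x ≡ 3 + 156·10 = 1563 (mod 3588).
Unique solution in [0, 3588): x = 1563.

Final answer: x ≡ 1563 (mod 3588); the representative in [0, 3588) is 1563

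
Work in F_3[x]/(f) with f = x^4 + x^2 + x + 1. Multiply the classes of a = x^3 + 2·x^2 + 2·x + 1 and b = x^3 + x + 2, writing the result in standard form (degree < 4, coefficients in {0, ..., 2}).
a · b ≡ 2·x^3 + x^2 + x (mod f(x))

Multiply as integer polynomials: a · b = x^6 + 2·x^5 + 3·x^4 + 5·x^3 + 6·x^2 + 5·x + 2. Reducing coefficients mod 3: a · b ≡ x^6 + 2·x^5 + 2·x^3 + 2·x + 2. Now divide by f(x) = x^4 + x^2 + x + 1 in F_3[x], eliminating the leading term at each step:
  leading term x^6: subtract (x^2)·f(x) = x^6 + x^4 + x^3 + x^2, leaving 2·x^5 + 2·x^4 + x^3 + 2·x^2 + 2·x + 2 (coefficients mod 3)
  leading term 2·x^5: subtract (2·x)·f(x) = 2·x^5 + 2·x^3 + 2·x^2 + 2·x, leaving 2·x^4 + 2·x^3 + 2 (coefficients mod 3)
  leading term 2·x^4: subtract (2)·f(x) = 2·x^4 + 2·x^2 + 2·x + 2, leaving 2·x^3 + x^2 + x (coefficients mod 3)
The degree is now < 4, so this is the remainder. Hence a · b ≡ 2·x^3 + x^2 + x in F_3[x]/(f).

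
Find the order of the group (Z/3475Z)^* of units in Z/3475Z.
|(Z/3475Z)^*| = 2760

(Z/3475Z)^* consists of the classes a with gcd(a, 3475) = 1, so its order is φ(3475). φ is multiplicative, with φ(p^e) = p^e − p^(e−1). Factorise 3475 = 5^2 · 139. Then
  φ(3475) = (5^2 − 5^1) · (139 − 1) = 20 · 138 = 2760.
Thus |(Z/3475Z)^*| = 2760.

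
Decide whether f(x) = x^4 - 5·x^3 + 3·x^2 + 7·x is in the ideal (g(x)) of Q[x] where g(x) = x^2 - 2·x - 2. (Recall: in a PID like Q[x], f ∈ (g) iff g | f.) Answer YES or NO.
NO

In Q[x] the ideal (g) consists of all multiples of g, so f ∈ (g) iff g | f, i.e. iff the remainder of f on division by g is 0. Divide f by g (g is monic, so eliminate the leading term of the running remainder at each step):
  leading term x^4: subtract (x^2)·g(x) = x^4 - 2·x^3 - 2·x^2, leaving -3·x^3 + 5·x^2 + 7·x
  leading term -3·x^3: subtract (-3·x)·g(x) = -3·x^3 + 6·x^2 + 6·x, leaving -x^2 + x
  leading term -x^2: subtract (-1)·g(x) = -x^2 + 2·x + 2, leaving -x - 2
The remainder r(x) = -x - 2 ≠ 0 (and deg r < deg g), so g ∤ f, i.e. f ∉ (g).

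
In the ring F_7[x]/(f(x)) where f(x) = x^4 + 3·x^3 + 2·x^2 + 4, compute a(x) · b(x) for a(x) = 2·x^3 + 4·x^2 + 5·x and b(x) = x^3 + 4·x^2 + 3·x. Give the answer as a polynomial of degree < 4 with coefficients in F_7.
Multiply as integer polynomials: a · b = 2·x^6 + 12·x^5 + 27·x^4 + 32·x^3 + 15·x^2. Reducing coefficients mod 7: a · b ≡ 2·x^6 + 5·x^5 + 6·x^4 + 4·x^3 + x^2. Now divide by f(x) = x^4 + 3·x^3 + 2·x^2 + 4 in F_7[x], eliminating the leading term at each step:
  leading term 2·x^6: subtract (2·x^2)·f(x) = 2·x^6 + 6·x^5 + 4·x^4 + x^2, leaving 6·x^5 + 2·x^4 + 4·x^3 (coefficients mod 7)
  leading term 6·x^5: subtract (6·x)·f(x) = 6·x^5 + 4·x^4 + 5·x^3 + 3·x, leaving 5·x^4 + 6·x^3 + 4·x (coefficients mod 7)
  leading term 5·x^4: subtract (5)·f(x) = 5·x^4 + x^3 + 3·x^2 + 6, leaving 5·x^3 + 4·x^2 + 4·x + 1 (coefficients mod 7)
The degree is now < 4, so this is the remainder. Hence a · b ≡ 5·x^3 + 4·x^2 + 4·x + 1 in F_7[x]/(f).

Final answer: a · b ≡ 5·x^3 + 4·x^2 + 4·x + 1 (mod f(x))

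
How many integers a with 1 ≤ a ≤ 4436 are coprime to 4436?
The number of a ∈ {1, ..., 4436} with gcd(a, 4436) = 1 is by definition Euler's totient φ(4436). φ is multiplicative, with φ(p^e) = p^e − p^(e−1). Factorise 4436 = 2^2 · 1109. Then
  φ(4436) = (2^2 − 2^1) · (1109 − 1) = 2 · 1108 = 2216.
So there are 2216 such integers.

Final answer: 2216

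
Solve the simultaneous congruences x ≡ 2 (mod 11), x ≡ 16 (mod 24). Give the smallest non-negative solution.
x ≡ 112 (mod 264); the representative in [0, 264) is 112

The moduli 11, 24 are pairwise coprime, so by the CRT there is a unique solution mod 11·24 = 264.
Solve by successive substitution. Start with x ≡ 2 (mod 11).
  Combine with x ≡ 16 (mod 24): write x = 2 + 11·t and require 2 + 11·t ≡ 16 (mod 24), i.e. 11·t ≡ 16 − 2 ≡ 14 (mod 24). Since 11^(−1) ≡ 11 (mod 24), t ≡ 11·14 ≡ 10 (mod 24). So x ≡ 2 + 11·10 = 112 (mod 264).
Unique solution in [0, 264): x = 112.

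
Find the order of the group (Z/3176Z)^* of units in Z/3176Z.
|(Z/3176Z)^*| = 1584

(Z/3176Z)^* consists of the classes a with gcd(a, 3176) = 1, so its order is φ(3176). φ is multiplicative, with φ(p^e) = p^e − p^(e−1). Factorise 3176 = 2^3 · 397. Then
  φ(3176) = (2^3 − 2^2) · (397 − 1) = 4 · 396 = 1584.
Thus |(Z/3176Z)^*| = 1584.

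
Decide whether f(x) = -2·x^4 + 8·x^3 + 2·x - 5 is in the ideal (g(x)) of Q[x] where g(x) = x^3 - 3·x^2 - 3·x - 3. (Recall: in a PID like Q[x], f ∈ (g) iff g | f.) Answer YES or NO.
In Q[x] the ideal (g) consists of all multiples of g, so f ∈ (g) iff g | f, i.e. iff the remainder of f on division by g is 0. Divide f by g (g is monic, so eliminate the leading term of the running remainder at each step):
  leading term -2·x^4: subtract (-2·x)·g(x) = -2·x^4 + 6·x^3 + 6·x^2 + 6·x, leaving 2·x^3 - 6·x^2 - 4·x - 5
  leading term 2·x^3: subtract (2)·g(x) = 2·x^3 - 6·x^2 - 6·x - 6, leaving 2·x + 1
The remainder r(x) = 2·x + 1 ≠ 0 (and deg r < deg g), so g ∤ f, i.e. f ∉ (g).

Final answer: NO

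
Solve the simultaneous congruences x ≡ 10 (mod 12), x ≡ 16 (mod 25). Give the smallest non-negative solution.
The moduli 12, 25 are pairwise coprime, so by the CRT there is a unique solution mod 12·25 = 300.
Solve by successive substitution. Start with x ≡ 10 (mod 12).
  Combine with x ≡ 16 (mod 25): write x = 10 + 12·t and require 10 + 12·t ≡ 16 (mod 25), i.e. 12·t ≡ 16 − 10 ≡ 6 (mod 25). Since 12^(−1) ≡ 23 (mod 25), t ≡ 23·6 ≡ 13 (mod 25). So x ≡ 10 + 12·13 = 166 (mod 300).
Unique solution in [0, 300): x = 166.

Final answer: x ≡ 166 (mod 300); the representative in [0, 300) is 166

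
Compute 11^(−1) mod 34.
11^(−1) ≡ 31 (mod 34)

Apply the extended Euclidean algorithm to (34, 11), tracking rows (r, s, t) with s·34 + t·11 = r. Each division r_prev = q·r_cur + r_new produces the new row as (previous row) − q·(current row):
  row A: (34, 1, 0)   [1·34 + 0·11 = 34]
  row B: (11, 0, 1)   [0·34 + 1·11 = 11]
  34 = 3·11 + 1   → row C = row A − 3·row B = (1, 1, −3)   [check: 1·34 − 3·11 = 1]
  11 = 11·1 + 0   → remainder 0, stop. gcd = 1 (last nonzero row C).
The gcd is 1, so 11 is invertible mod 34. The last nonzero row gives 1·34 − 3·11 = 1, so t = −3. So 11^(−1) ≡ −3 ≡ 31 (mod 34). Verify: 11 · 31 = 341 ≡ 1 (mod 34). ✓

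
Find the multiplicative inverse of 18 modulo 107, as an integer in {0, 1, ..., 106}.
18^(−1) ≡ 6 (mod 107)

Apply the extended Euclidean algorithm to (107, 18), tracking rows (r, s, t) with s·107 + t·18 = r. Each division r_prev = q·r_cur + r_new produces the new row as (previous row) − q·(current row):
  row A: (107, 1, 0)   [1·107 + 0·18 = 107]
  row B: (18, 0, 1)   [0·107 + 1·18 = 18]
  107 = 5·18 + 17   → row C = row A − 5·row B = (17, 1, −5)   [check: 1·107 − 5·18 = 17]
  18 = 1·17 + 1   → row D = row B − 1·row C = (1, −1, 6)   [check: −1·107 + 6·18 = 1]
  17 = 17·1 + 0   → remainder 0, stop. gcd = 1 (last nonzero row D).
The gcd is 1, so 18 is invertible mod 107. The last nonzero row gives −1·107 + 6·18 = 1, so t = 6. So 18^(−1) ≡ 6 (mod 107). Verify: 18 · 6 = 108 ≡ 1 (mod 107). ✓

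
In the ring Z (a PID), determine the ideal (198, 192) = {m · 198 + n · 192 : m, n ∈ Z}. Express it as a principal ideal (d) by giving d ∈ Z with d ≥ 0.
(198, 192) = (6); d = 6

In the PID Z, (a, b) is generated by gcd(a, b). Compute gcd(198, 192) with the extended Euclidean algorithm, tracking rows (r, s, t) with s·198 + t·192 = r:
  row A: (198, 1, 0)   [1·198 + 0·192 = 198]
  row B: (192, 0, 1)   [0·198 + 1·192 = 192]
  198 = 1·192 + 6   → row C = row A − 1·row B = (6, 1, −1)   [check: 1·198 − 1·192 = 6]
  192 = 32·6 + 0   → remainder 0, stop. gcd = 6 (last nonzero row C).
So gcd(198, 192) = 6, with Bézout identity 1·198 − 1·192 = 6. Containment (⊇): the Bézout identity exhibits 6 as an element of (198, 192), giving (6) ⊆ (198, 192). Containment (⊆): since 6 | 198 and 6 | 192 (198 = 6·33, 192 = 6·32), every Z-linear combination of 198 and 192 is divisible by 6, so (198, 192) ⊆ (6). Therefore (198, 192) = (6), d = 6.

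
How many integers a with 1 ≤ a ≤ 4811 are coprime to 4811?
The number of a ∈ {1, ..., 4811} with gcd(a, 4811) = 1 is by definition Euler's totient φ(4811). φ is multiplicative, with φ(p^e) = p^e − p^(e−1). Factorise 4811 = 17 · 283. Then
  φ(4811) = (17 − 1) · (283 − 1) = 16 · 282 = 4512.
So there are 4512 such integers.

Final answer: 4512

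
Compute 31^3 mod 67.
43

Use repeated squaring. Binary(3) = 11. Walk through the bits of the exponent 3 left-to-right: at each bit after the leading one, square the running value, then multiply by 31 if the bit is 1 (always reducing mod 67):
  bit 1 = 1 (leading): start with 31.
  bit 2 = 1: square 31^2 = 961 ≡ 23; bit is 1, so multiply 23·31 = 713 ≡ 43 (mod 67).
Final value: 31^3 ≡ 43 (mod 67).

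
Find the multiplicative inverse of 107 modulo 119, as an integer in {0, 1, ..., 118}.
107^(−1) ≡ 109 (mod 119)

Apply the extended Euclidean algorithm to (119, 107), tracking rows (r, s, t) with s·119 + t·107 = r. Each division r_prev = q·r_cur + r_new produces the new row as (previous row) − q·(current row):
  row A: (119, 1, 0)   [1·119 + 0·107 = 119]
  row B: (107, 0, 1)   [0·119 + 1·107 = 107]
  119 = 1·107 + 12   → row C = row A − 1·row B = (12, 1, −1)   [check: 1·119 − 1·107 = 12]
  107 = 8·12 + 11   → row D = row B − 8·row C = (11, −8, 9)   [check: −8·119 + 9·107 = 11]
  12 = 1·11 + 1   → row E = row C − 1·row D = (1, 9, −10)   [check: 9·119 − 10·107 = 1]
  11 = 11·1 + 0   → remainder 0, stop. gcd = 1 (last nonzero row E).
The gcd is 1, so 107 is invertible mod 119. The last nonzero row gives 9·119 − 10·107 = 1, so t = −10. So 107^(−1) ≡ −10 ≡ 109 (mod 119). Verify: 107 · 109 = 11663 ≡ 1 (mod 119). ✓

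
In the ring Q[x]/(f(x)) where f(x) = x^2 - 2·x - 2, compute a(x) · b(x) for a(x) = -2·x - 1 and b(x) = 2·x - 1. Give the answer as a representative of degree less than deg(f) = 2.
a · b ≡ -8·x - 7 (mod f(x))

First multiply in Q[x] without reducing: a · b = 1 - 4·x^2. Now divide by f(x) = x^2 - 2·x - 2, eliminating the leading term at each step:
  leading term -4·x^2: subtract (-4)·f(x) = -4·x^2 + 8·x + 8, leaving -8·x - 7
The degree is now < 2, so this is the remainder. Hence a · b ≡ -8·x - 7 in Q[x]/(f).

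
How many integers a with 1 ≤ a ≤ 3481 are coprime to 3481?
3422

The number of a ∈ {1, ..., 3481} with gcd(a, 3481) = 1 is by definition Euler's totient φ(3481). φ is multiplicative, with φ(p^e) = p^e − p^(e−1). Factorise 3481 = 59^2. Then
  φ(3481) = (59^2 − 59^1) = 3422 = 3422.
So there are 3422 such integers.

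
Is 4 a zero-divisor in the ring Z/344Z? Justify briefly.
YES

gcd(4, 344) = 4 > 1, so 4 is not a unit in Z/344Z. In Z/nZ every nonzero non-unit is a zero-divisor: explicitly, take b = 344/gcd = 86 ≠ 0 (mod 344); then 4·86 = 344 = 1·344, i.e. 4·86 ≡ 0 (mod 344). So 4 is a zero-divisor.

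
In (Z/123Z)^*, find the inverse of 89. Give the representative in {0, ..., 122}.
Apply the extended Euclidean algorithm to (123, 89), tracking rows (r, s, t) with s·123 + t·89 = r. Each division r_prev = q·r_cur + r_new produces the new row as (previous row) − q·(current row):
  row A: (123, 1, 0)   [1·123 + 0·89 = 123]
  row B: (89, 0, 1)   [0·123 + 1·89 = 89]
  123 = 1·89 + 34   → row C = row A − 1·row B = (34, 1, −1)   [check: 1·123 − 1·89 = 34]
  89 = 2·34 + 21   → row D = row B − 2·row C = (21, −2, 3)   [check: −2·123 + 3·89 = 21]
  34 = 1·21 + 13   → row E = row C − 1·row D = (13, 3, −4)   [check: 3·123 − 4·89 = 13]
  21 = 1·13 + 8   → row F = row D − 1·row E = (8, −5, 7)   [check: −5·123 + 7·89 = 8]
  13 = 1·8 + 5   → row G = row E − 1·row F = (5, 8, −11)   [check: 8·123 − 11·89 = 5]
  8 = 1·5 + 3   → row H = row F − 1·row G = (3, −13, 18)   [check: −13·123 + 18·89 = 3]
  5 = 1·3 + 2   → row I = row G − 1·row H = (2, 21, −29)   [check: 21·123 − 29·89 = 2]
  3 = 1·2 + 1   → row J = row H − 1·row I = (1, −34, 47)   [check: −34·123 + 47·89 = 1]
  2 = 2·1 + 0   → remainder 0, stop. gcd = 1 (last nonzero row J).
The gcd is 1, so 89 is invertible mod 123. The last nonzero row gives −34·123 + 47·89 = 1, so t = 47. So 89^(−1) ≡ 47 (mod 123). Verify: 89 · 47 = 4183 ≡ 1 (mod 123). ✓

Final answer: 89^(−1) ≡ 47 (mod 123)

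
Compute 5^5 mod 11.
1

Use repeated squaring. Binary(5) = 101. Walk through the bits of the exponent 5 left-to-right: at each bit after the leading one, square the running value, then multiply by 5 if the bit is 1 (always reducing mod 11):
  bit 1 = 1 (leading): start with 5.
  bit 2 = 0: square 5^2 = 25 ≡ 3 (mod 11).
  bit 3 = 1: square 3^2 = 9; bit is 1, so multiply 9·5 = 45 ≡ 1 (mod 11).
Final value: 5^5 ≡ 1 (mod 11).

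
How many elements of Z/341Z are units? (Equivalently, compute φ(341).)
Z/341Z has φ(341) = 300 units

An element a ∈ Z/341Z is a unit iff gcd(a, 341) = 1, so the number of units is φ(341). φ is multiplicative, with φ(p^e) = p^e − p^(e−1). Factorise 341 = 11 · 31. Then
  φ(341) = (11 − 1) · (31 − 1) = 10 · 30 = 300.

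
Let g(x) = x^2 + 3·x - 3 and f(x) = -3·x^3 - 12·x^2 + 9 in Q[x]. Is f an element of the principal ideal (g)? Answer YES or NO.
In Q[x] the ideal (g) consists of all multiples of g, so f ∈ (g) iff g | f, i.e. iff the remainder of f on division by g is 0. Divide f by g (g is monic, so eliminate the leading term of the running remainder at each step):
  leading term -3·x^3: subtract (-3·x)·g(x) = -3·x^3 - 9·x^2 + 9·x, leaving -3·x^2 - 9·x + 9
  leading term -3·x^2: subtract (-3)·g(x) = -3·x^2 - 9·x + 9, leaving 0
The remainder is 0, so f(x) = g(x) · h(x) with h(x) = -3·x - 3. Hence g | f, i.e. f ∈ (g).

Final answer: YES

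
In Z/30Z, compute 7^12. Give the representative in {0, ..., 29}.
Use repeated squaring. Binary(12) = 1100. Walk through the bits of the exponent 12 left-to-right: at each bit after the leading one, square the running value, then multiply by 7 if the bit is 1 (always reducing mod 30):
  bit 1 = 1 (leading): start with 7.
  bit 2 = 1: square 7^2 = 49 ≡ 19; bit is 1, so multiply 19·7 = 133 ≡ 13 (mod 30).
  bit 3 = 0: square 13^2 = 169 ≡ 19 (mod 30).
  bit 4 = 0: square 19^2 = 361 ≡ 1 (mod 30).
Final value: 7^12 ≡ 1 (mod 30).

Final answer: 1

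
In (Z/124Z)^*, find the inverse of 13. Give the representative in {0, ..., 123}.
13^(−1) ≡ 105 (mod 124)

Apply the extended Euclidean algorithm to (124, 13), tracking rows (r, s, t) with s·124 + t·13 = r. Each division r_prev = q·r_cur + r_new produces the new row as (previous row) − q·(current row):
  row A: (124, 1, 0)   [1·124 + 0·13 = 124]
  row B: (13, 0, 1)   [0·124 + 1·13 = 13]
  124 = 9·13 + 7   → row C = row A − 9·row B = (7, 1, −9)   [check: 1·124 − 9·13 = 7]
  13 = 1·7 + 6   → row D = row B − 1·row C = (6, −1, 10)   [check: −1·124 + 10·13 = 6]
  7 = 1·6 + 1   → row E = row C − 1·row D = (1, 2, −19)   [check: 2·124 − 19·13 = 1]
  6 = 6·1 + 0   → remainder 0, stop. gcd = 1 (last nonzero row E).
The gcd is 1, so 13 is invertible mod 124. The last nonzero row gives 2·124 − 19·13 = 1, so t = −19. So 13^(−1) ≡ −19 ≡ 105 (mod 124). Verify: 13 · 105 = 1365 ≡ 1 (mod 124). ✓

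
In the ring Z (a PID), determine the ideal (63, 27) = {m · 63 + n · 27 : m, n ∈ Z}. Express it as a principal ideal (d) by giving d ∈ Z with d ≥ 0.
(63, 27) = (9); d = 9

In the PID Z, (a, b) is generated by gcd(a, b). Compute gcd(63, 27) with the extended Euclidean algorithm, tracking rows (r, s, t) with s·63 + t·27 = r:
  row A: (63, 1, 0)   [1·63 + 0·27 = 63]
  row B: (27, 0, 1)   [0·63 + 1·27 = 27]
  63 = 2·27 + 9   → row C = row A − 2·row B = (9, 1, −2)   [check: 1·63 − 2·27 = 9]
  27 = 3·9 + 0   → remainder 0, stop. gcd = 9 (last nonzero row C).
So gcd(63, 27) = 9, with Bézout identity 1·63 − 2·27 = 9. Containment (⊇): the Bézout identity exhibits 9 as an element of (63, 27), giving (9) ⊆ (63, 27). Containment (⊆): since 9 | 63 and 9 | 27 (63 = 9·7, 27 = 9·3), every Z-linear combination of 63 and 27 is divisible by 9, so (63, 27) ⊆ (9). Therefore (63, 27) = (9), d = 9.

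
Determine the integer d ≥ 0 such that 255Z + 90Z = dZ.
(255, 90) = (15); d = 15

In the PID Z, (a, b) is generated by gcd(a, b). Compute gcd(255, 90) with the extended Euclidean algorithm, tracking rows (r, s, t) with s·255 + t·90 = r:
  row A: (255, 1, 0)   [1·255 + 0·90 = 255]
  row B: (90, 0, 1)   [0·255 + 1·90 = 90]
  255 = 2·90 + 75   → row C = row A − 2·row B = (75, 1, −2)   [check: 1·255 − 2·90 = 75]
  90 = 1·75 + 15   → row D = row B − 1·row C = (15, −1, 3)   [check: −1·255 + 3·90 = 15]
  75 = 5·15 + 0   → remainder 0, stop. gcd = 15 (last nonzero row D).
So gcd(255, 90) = 15, with Bézout identity −1·255 + 3·90 = 15. Containment (⊇): the Bézout identity exhibits 15 as an element of (255, 90), giving (15) ⊆ (255, 90). Containment (⊆): since 15 | 255 and 15 | 90 (255 = 15·17, 90 = 15·6), every Z-linear combination of 255 and 90 is divisible by 15, so (255, 90) ⊆ (15). Therefore (255, 90) = (15), d = 15.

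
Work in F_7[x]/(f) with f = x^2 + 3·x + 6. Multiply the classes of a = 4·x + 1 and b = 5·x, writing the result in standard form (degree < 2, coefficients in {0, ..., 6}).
a · b ≡ x + 6 (mod f(x))

Multiply as integer polynomials: a · b = 20·x^2 + 5·x. Reducing coefficients mod 7: a · b ≡ 6·x^2 + 5·x. Now divide by f(x) = x^2 + 3·x + 6 in F_7[x], eliminating the leading term at each step:
  leading term 6·x^2: subtract (6)·f(x) = 6·x^2 + 4·x + 1, leaving x + 6 (coefficients mod 7)
The degree is now < 2, so this is the remainder. Hence a · b ≡ x + 6 in F_7[x]/(f).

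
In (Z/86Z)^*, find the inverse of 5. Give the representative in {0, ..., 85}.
5^(−1) ≡ 69 (mod 86)

Apply the extended Euclidean algorithm to (86, 5), tracking rows (r, s, t) with s·86 + t·5 = r. Each division r_prev = q·r_cur + r_new produces the new row as (previous row) − q·(current row):
  row A: (86, 1, 0)   [1·86 + 0·5 = 86]
  row B: (5, 0, 1)   [0·86 + 1·5 = 5]
  86 = 17·5 + 1   → row C = row A − 17·row B = (1, 1, −17)   [check: 1·86 − 17·5 = 1]
  5 = 5·1 + 0   → remainder 0, stop. gcd = 1 (last nonzero row C).
The gcd is 1, so 5 is invertible mod 86. The last nonzero row gives 1·86 − 17·5 = 1, so t = −17. So 5^(−1) ≡ −17 ≡ 69 (mod 86). Verify: 5 · 69 = 345 ≡ 1 (mod 86). ✓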